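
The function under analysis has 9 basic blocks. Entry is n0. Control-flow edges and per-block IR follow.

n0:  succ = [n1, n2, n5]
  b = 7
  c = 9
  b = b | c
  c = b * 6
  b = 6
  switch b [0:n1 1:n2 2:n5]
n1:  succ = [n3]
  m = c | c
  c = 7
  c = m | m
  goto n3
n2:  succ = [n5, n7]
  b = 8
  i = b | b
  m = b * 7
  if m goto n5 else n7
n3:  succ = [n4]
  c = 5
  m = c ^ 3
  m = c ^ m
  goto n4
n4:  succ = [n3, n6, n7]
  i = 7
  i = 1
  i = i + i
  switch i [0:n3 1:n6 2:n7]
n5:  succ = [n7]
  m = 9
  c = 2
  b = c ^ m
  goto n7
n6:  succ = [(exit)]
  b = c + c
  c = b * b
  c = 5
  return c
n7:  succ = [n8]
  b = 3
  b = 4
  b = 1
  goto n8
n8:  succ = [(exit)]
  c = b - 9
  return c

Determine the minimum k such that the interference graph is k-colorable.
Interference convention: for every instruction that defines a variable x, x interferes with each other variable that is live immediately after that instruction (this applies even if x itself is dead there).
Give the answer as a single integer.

Per-block:
  n0: def={b,c} ue=∅
  n1: def={c,m} ue={c}
  n2: def={b,i,m} ue=∅
  n3: def={c,m} ue=∅
  n4: def={i} ue=∅
  n5: def={b,c,m} ue=∅
  n6: def={b,c} ue={c}
  n7: def={b} ue=∅
  n8: def={c} ue={b}

Backward fixpoint:
  n0: in=∅ out={c}
  n1: in={c} out=∅
  n2: in=∅ out=∅
  n3: in=∅ out={c}
  n4: in={c} out={c}
  n5: in=∅ out=∅
  n6: in={c} out=∅
  n7: in=∅ out={b}
  n8: in={b} out=∅

Interfere edges:
  b — {c,i}
  c — {b,i,m}
  i — {b,c}
  m — {c}

Registers:
  {b,c,i} pairwise interfere (3-clique) ⇒ χ ≥ 3
  assign b→R1 c→R0 i→R2 m→R1 — no edge inside a register ⇒ χ ≤ 3
  χ = 3

Answer: 3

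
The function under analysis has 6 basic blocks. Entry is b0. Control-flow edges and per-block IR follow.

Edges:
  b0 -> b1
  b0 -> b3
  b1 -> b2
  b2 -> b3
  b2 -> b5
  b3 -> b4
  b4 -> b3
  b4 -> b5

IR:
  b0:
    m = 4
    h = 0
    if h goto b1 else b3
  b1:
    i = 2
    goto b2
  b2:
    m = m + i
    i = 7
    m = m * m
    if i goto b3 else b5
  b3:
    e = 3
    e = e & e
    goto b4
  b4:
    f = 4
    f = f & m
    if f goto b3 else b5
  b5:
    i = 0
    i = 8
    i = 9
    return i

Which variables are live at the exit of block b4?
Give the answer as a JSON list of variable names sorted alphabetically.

Answer: ["m"]

Analysis:
Block summaries:
  b0: {h,m} / ∅
  b1: {i} / ∅
  b2: {i,m} / {i,m}
  b3: {e} / ∅
  b4: {f} / {m}
  b5: {i} / ∅

Backward fixpoint:
  b0 li=∅ lo={m}
  b1 li={m} lo={i,m}
  b2 li={i,m} lo={m}
  b3 li={m} lo={m}
  b4 li={m} lo={m}
  b5 li=∅ lo=∅

live-out(b4) = ["m"]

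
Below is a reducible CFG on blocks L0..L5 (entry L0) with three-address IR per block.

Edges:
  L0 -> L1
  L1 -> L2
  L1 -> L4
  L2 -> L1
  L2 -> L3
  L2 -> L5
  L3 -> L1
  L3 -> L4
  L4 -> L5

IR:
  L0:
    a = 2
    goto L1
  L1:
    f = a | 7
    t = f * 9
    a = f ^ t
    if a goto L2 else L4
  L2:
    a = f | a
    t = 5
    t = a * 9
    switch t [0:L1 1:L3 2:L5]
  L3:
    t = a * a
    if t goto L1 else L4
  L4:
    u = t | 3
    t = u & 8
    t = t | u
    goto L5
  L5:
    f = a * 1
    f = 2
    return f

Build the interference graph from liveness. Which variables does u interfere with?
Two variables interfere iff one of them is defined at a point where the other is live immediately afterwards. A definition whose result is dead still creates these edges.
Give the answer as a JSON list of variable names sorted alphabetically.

Per-block:
  L0: def={a} ue=∅
  L1: def={a,f,t} ue={a}
  L2: def={a,t} ue={a,f}
  L3: def={t} ue={a}
  L4: def={t,u} ue={t}
  L5: def={f} ue={a}

Backward fixpoint:
  live L0: ∅→{a}
  live L1: {a}→{a,f,t}
  live L2: {a,f}→{a}
  live L3: {a}→{a,t}
  live L4: {a,t}→{a}
  live L5: {a}→∅

Interference:
  a — {f,t,u}
  f — {a,t}
  t — {a,f,u}
  u — {a,t}

N(u) = ["a", "t"]

Answer: ["a", "t"]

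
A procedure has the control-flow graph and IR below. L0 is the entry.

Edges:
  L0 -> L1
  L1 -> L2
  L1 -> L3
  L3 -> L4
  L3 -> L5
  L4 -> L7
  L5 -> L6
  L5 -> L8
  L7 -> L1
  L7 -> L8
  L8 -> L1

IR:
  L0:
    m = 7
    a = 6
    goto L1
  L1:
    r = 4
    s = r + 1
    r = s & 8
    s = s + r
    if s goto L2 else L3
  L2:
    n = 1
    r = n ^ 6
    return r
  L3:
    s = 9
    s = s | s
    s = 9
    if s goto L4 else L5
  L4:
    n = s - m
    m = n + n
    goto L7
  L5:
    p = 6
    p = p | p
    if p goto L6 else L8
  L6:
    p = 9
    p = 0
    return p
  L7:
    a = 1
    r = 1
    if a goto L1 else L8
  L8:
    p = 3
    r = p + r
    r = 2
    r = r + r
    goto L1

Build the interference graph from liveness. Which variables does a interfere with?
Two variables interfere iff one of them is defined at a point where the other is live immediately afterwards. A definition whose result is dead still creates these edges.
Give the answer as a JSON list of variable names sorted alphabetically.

def/use:
  L0: def={a,m} ue=∅
  L1: def={r,s} ue=∅
  L2: def={n,r} ue=∅
  L3: def={s} ue=∅
  L4: def={m,n} ue={m,s}
  L5: def={p} ue=∅
  L6: def={p} ue=∅
  L7: def={a,r} ue=∅
  L8: def={p,r} ue={r}

Backward fixpoint:
  live L0: ∅→{m}
  live L1: {m}→{m,r}
  live L2: ∅→∅
  live L3: {m,r}→{m,r,s}
  live L4: {m,s}→{m}
  live L5: {m,r}→{m,r}
  live L6: ∅→∅
  live L7: {m}→{m,r}
  live L8: {m,r}→{m}

Interference:
  a — {m,r}
  m — {a,p,r,s}
  n — ∅
  p — {m,r}
  r — {a,m,p,s}
  s — {m,r}

N(a) = ["m", "r"]

Answer: ["m", "r"]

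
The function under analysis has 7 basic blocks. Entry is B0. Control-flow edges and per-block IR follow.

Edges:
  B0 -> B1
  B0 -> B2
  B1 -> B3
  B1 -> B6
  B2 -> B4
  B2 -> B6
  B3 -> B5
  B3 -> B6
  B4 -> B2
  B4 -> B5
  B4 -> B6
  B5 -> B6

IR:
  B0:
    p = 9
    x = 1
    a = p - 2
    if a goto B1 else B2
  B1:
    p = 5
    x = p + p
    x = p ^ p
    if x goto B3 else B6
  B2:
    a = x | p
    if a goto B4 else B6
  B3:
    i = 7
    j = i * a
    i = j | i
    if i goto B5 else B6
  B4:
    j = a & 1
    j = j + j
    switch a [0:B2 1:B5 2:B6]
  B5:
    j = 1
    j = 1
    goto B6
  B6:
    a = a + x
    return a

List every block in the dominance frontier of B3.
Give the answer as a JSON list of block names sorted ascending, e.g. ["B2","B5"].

Answer: ["B5", "B6"]

Derivation:
idom tree: B1←B0 B2←B0 B3←B1 B4←B2 B5←B0 B6←B0
Join-block Dom:
  B2: preds {B0,B4}: {B0} ∩ {B0,B2,B4} = {B0}; idom=B0
  B5: preds {B3,B4}: {B0,B1,B3} ∩ {B0,B2,B4} = {B0}; idom=B0
  B6: preds {B1,B2,B3,B4,B5}: {B0,B1} ∩ {B0,B2} ∩ {B0,B1,B3} ∩ {B0,B2,B4} ∩ {B0,B5} = {B0}; idom=B0

DF derivation:
  join B2 pred B0: · stop@B0
  join B2 pred B4: B4→B2 stop@B0
  join B5 pred B3: B3→B1 stop@B0
  join B5 pred B4: B4→B2 stop@B0
  join B6 pred B1: B1 stop@B0
  join B6 pred B2: B2 stop@B0
  join B6 pred B3: B3→B1 stop@B0
  join B6 pred B4: B4→B2 stop@B0
  join B6 pred B5: B5 stop@B0
  B0: DF=∅
  B1: DF={B5,B6}
  B2: DF={B2,B5,B6}
  B3: DF={B5,B6}
  B4: DF={B2,B5,B6}
  B5: DF={B6}
  B6: DF=∅

DF(B3) = ["B5", "B6"]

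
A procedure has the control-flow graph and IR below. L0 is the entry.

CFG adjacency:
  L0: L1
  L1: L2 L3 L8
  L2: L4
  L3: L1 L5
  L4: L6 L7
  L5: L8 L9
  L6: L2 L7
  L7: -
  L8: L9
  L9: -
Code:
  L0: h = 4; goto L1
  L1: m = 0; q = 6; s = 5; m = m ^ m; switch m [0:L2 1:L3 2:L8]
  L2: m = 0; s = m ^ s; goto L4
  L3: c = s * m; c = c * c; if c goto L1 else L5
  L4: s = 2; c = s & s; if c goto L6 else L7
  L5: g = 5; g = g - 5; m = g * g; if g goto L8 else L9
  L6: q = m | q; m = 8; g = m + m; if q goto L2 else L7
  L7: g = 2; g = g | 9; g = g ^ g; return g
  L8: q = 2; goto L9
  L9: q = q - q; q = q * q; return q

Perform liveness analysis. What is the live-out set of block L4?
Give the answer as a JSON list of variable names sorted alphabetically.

def/use:
  L0: {h} / ∅
  L1: {m,q,s} / ∅
  L2: {m,s} / {s}
  L3: {c} / {m,s}
  L4: {c,s} / ∅
  L5: {g,m} / ∅
  L6: {g,m,q} / {m,q}
  L7: {g} / ∅
  L8: {q} / ∅
  L9: {q} / {q}

Live sets:
  L0 li=∅ lo=∅
  L1 li=∅ lo={m,q,s}
  L2 li={q,s} lo={m,q}
  L3 li={m,q,s} lo={q}
  L4 li={m,q} lo={m,q,s}
  L5 li={q} lo={q}
  L6 li={m,q,s} lo={q,s}
  L7 li=∅ lo=∅
  L8 li=∅ lo={q}
  L9 li={q} lo=∅

live-out(L4) = ["m", "q", "s"]

Answer: ["m", "q", "s"]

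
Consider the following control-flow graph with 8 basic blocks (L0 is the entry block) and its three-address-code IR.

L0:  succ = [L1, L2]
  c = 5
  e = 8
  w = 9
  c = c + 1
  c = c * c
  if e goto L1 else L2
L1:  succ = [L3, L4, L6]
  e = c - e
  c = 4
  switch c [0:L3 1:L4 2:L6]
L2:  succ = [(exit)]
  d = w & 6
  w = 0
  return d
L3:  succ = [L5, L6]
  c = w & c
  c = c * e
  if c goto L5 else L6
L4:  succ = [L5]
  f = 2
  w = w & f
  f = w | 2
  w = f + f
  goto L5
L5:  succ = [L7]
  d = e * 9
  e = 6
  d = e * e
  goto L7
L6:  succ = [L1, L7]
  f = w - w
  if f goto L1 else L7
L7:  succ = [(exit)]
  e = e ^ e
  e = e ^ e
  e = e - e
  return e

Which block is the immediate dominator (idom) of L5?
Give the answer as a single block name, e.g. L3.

Answer: L1

Derivation:
idom tree: L1←L0 L2←L0 L3←L1 L4←L1 L5←L1 L6←L1 L7←L1
Dom at joins:
  L1: preds {L0,L6}: {L0} ∩ {L0,L1,L6} = {L0}; idom=L0
  L5: preds {L3,L4}: {L0,L1,L3} ∩ {L0,L1,L4} = {L0,L1}; idom=L1
  L6: preds {L1,L3}: {L0,L1} ∩ {L0,L1,L3} = {L0,L1}; idom=L1
  L7: preds {L5,L6}: {L0,L1,L5} ∩ {L0,L1,L6} = {L0,L1}; idom=L1

idom(L5) = L1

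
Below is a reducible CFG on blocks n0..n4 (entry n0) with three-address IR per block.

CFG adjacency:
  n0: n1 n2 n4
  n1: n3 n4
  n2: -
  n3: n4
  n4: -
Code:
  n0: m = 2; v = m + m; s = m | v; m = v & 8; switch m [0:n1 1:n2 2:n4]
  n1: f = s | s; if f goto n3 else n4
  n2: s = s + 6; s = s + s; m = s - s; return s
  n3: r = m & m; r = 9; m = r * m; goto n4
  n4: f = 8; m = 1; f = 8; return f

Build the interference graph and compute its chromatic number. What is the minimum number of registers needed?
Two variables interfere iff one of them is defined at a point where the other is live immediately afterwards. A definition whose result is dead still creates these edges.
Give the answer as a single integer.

Answer: 3

Analysis:
Block summaries:
  n0: {m,s,v} / ∅
  n1: {f} / {s}
  n2: {m,s} / {s}
  n3: {m,r} / {m}
  n4: {f,m} / ∅

Liveness:
  n0 li=∅ lo={m,s}
  n1 li={m,s} lo={m}
  n2 li={s} lo=∅
  n3 li={m} lo=∅
  n4 li=∅ lo=∅

Conflict graph:
  f — {m}
  m — {f,r,s,v}
  r — {m}
  s — {m,v}
  v — {m,s}

Chromatic number:
  clique {m,s,v} ⇒ need ≥ 3
  assign f→R1 m→R0 r→R1 s→R1 v→R2 — no edge inside a register ⇒ χ ≤ 3
  χ = 3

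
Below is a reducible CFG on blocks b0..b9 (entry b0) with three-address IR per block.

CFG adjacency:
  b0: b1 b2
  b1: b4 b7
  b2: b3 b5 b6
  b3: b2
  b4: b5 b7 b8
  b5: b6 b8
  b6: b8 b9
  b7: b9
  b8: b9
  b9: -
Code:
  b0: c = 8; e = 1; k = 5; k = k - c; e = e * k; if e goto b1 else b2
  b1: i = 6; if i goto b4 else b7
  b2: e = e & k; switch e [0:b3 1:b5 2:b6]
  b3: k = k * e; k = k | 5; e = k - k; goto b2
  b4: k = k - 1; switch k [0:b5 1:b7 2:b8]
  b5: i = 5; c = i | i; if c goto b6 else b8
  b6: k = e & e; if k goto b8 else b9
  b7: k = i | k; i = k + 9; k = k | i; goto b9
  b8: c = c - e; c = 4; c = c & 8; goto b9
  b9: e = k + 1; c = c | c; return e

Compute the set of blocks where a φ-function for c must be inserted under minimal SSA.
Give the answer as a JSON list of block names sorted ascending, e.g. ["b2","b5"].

idom tree: b1←b0 b2←b0 b3←b2 b4←b1 b5←b0 b6←b0 b7←b1 b8←b0 b9←b0
Join-block Dom:
  b2: preds {b0,b3}: {b0} ∩ {b0,b2,b3} = {b0}; idom=b0
  b5: preds {b2,b4}: {b0,b2} ∩ {b0,b1,b4} = {b0}; idom=b0
  b6: preds {b2,b5}: {b0,b2} ∩ {b0,b5} = {b0}; idom=b0
  b7: preds {b1,b4}: {b0,b1} ∩ {b0,b1,b4} = {b0,b1}; idom=b1
  b8: preds {b4,b5,b6}: {b0,b1,b4} ∩ {b0,b5} ∩ {b0,b6} = {b0}; idom=b0
  b9: preds {b6,b7,b8}: {b0,b6} ∩ {b0,b1,b7} ∩ {b0,b8} = {b0}; idom=b0

Frontier:
  join b2 pred b0: · stop@b0
  join b2 pred b3: b3→b2 stop@b0
  join b5 pred b2: b2 stop@b0
  join b5 pred b4: b4→b1 stop@b0
  join b6 pred b2: b2 stop@b0
  join b6 pred b5: b5 stop@b0
  join b7 pred b1: · stop@b1
  join b7 pred b4: b4 stop@b1
  join b8 pred b4: b4→b1 stop@b0
  join b8 pred b5: b5 stop@b0
  join b8 pred b6: b6 stop@b0
  join b9 pred b6: b6 stop@b0
  join b9 pred b7: b7→b1 stop@b0
  join b9 pred b8: b8 stop@b0
  b0 → ∅
  b1 → {b5,b8,b9}
  b2 → {b2,b5,b6}
  b3 → {b2}
  b4 → {b5,b7,b8}
  b5 → {b6,b8}
  b6 → {b8,b9}
  b7 → {b9}
  b8 → {b9}
  b9 → ∅

φ for c: defs {b0,b5,b8,b9}
  DF⁺ = {b6,b8,b9}

Answer: ["b6", "b8", "b9"]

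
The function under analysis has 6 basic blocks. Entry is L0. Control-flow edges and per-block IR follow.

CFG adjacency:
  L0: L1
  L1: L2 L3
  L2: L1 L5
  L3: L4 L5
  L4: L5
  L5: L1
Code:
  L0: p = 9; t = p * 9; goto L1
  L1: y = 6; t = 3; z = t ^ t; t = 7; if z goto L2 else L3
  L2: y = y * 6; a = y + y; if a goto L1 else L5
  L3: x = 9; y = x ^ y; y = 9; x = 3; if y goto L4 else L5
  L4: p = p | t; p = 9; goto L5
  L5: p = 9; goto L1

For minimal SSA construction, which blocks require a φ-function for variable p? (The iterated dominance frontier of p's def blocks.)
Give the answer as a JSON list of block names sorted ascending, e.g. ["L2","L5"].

Answer: ["L1", "L5"]

Analysis:
idom tree: L1←L0 L2←L1 L3←L1 L4←L3 L5←L1
Join-block Dom:
  L1: preds {L0,L2,L5}: {L0} ∩ {L0,L1,L2} ∩ {L0,L1,L5} = {L0}; idom=L0
  L5: preds {L2,L3,L4}: {L0,L1,L2} ∩ {L0,L1,L3} ∩ {L0,L1,L3,L4} = {L0,L1}; idom=L1

Frontier:
  join L1 pred L0: · stop@L0
  join L1 pred L2: L2→L1 stop@L0
  join L1 pred L5: L5→L1 stop@L0
  join L5 pred L2: L2 stop@L1
  join L5 pred L3: L3 stop@L1
  join L5 pred L4: L4→L3 stop@L1
  L0 → ∅
  L1 → {L1}
  L2 → {L1,L5}
  L3 → {L5}
  L4 → {L5}
  L5 → {L1}

φ for p: defs {L0,L4,L5}
  DF⁺ = {L1,L5}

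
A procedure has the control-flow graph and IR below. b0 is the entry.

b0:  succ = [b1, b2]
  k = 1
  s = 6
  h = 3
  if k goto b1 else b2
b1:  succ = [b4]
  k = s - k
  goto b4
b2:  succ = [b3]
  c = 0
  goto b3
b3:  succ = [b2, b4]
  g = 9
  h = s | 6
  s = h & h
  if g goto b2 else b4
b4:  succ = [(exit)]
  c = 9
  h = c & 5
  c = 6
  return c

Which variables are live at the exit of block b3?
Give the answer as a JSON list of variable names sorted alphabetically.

Answer: ["s"]

Working:
def/use:
  b0: def={h,k,s} ue=∅
  b1: def={k} ue={k,s}
  b2: def={c} ue=∅
  b3: def={g,h,s} ue={s}
  b4: def={c,h} ue=∅

Backward fixpoint:
  live b0: ∅→{k,s}
  live b1: {k,s}→∅
  live b2: {s}→{s}
  live b3: {s}→{s}
  live b4: ∅→∅

live-out(b3) = ["s"]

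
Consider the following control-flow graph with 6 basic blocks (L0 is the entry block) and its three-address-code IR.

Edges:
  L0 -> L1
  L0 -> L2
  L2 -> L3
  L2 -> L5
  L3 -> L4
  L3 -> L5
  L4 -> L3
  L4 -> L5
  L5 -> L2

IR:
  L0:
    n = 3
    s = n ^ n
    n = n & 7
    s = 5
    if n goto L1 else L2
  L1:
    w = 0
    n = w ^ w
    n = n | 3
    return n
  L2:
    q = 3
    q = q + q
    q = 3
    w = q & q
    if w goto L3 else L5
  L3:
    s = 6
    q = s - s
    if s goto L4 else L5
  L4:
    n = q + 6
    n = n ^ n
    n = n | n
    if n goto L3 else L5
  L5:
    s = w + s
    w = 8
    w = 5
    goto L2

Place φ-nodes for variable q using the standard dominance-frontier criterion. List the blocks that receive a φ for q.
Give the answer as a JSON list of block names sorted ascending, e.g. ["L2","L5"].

idom tree: L1←L0 L2←L0 L3←L2 L4←L3 L5←L2
Dom∩ at merges:
  L2: preds {L0,L5}: {L0} ∩ {L0,L2,L5} = {L0}; idom=L0
  L3: preds {L2,L4}: {L0,L2} ∩ {L0,L2,L3,L4} = {L0,L2}; idom=L2
  L5: preds {L2,L3,L4}: {L0,L2} ∩ {L0,L2,L3} ∩ {L0,L2,L3,L4} = {L0,L2}; idom=L2

Frontier:
  L2←L0: walk · to L0
  L2←L5: walk L5→L2 to L0
  L3←L2: walk · to L2
  L3←L4: walk L4→L3 to L2
  L5←L2: walk · to L2
  L5←L3: walk L3 to L2
  L5←L4: walk L4→L3 to L2
  L0: DF=∅
  L1: DF=∅
  L2: DF={L2}
  L3: DF={L3,L5}
  L4: DF={L3,L5}
  L5: DF={L2}

φ for q: defs {L2,L3}
  DF⁺ = {L2,L3,L5}

Answer: ["L2", "L3", "L5"]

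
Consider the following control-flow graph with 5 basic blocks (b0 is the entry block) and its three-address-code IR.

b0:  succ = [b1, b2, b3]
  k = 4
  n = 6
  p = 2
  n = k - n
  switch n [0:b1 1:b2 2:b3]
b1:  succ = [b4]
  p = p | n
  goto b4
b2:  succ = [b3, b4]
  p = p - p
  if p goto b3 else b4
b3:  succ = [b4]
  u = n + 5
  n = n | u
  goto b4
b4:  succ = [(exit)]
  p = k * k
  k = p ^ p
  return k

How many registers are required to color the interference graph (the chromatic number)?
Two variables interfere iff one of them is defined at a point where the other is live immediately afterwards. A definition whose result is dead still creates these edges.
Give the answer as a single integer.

Block summaries:
  b0 def {k,n,p} use ∅
  b1 def {p} use {n,p}
  b2 def {p} use {p}
  b3 def {n,u} use {n}
  b4 def {k,p} use {k}

Backward fixpoint:
  b0: in=∅ out={k,n,p}
  b1: in={k,n,p} out={k}
  b2: in={k,n,p} out={k,n}
  b3: in={k,n} out={k}
  b4: in={k} out=∅

Interference:
  k: {n,p,u}
  n: {k,p,u}
  p: {k,n}
  u: {k,n}

Chromatic number:
  {k,n,p} pairwise interfere (3-clique) ⇒ χ ≥ 3
  assign k→R0 n→R1 p→R2 u→R2 — no edge inside a register ⇒ χ ≤ 3
  χ = 3

Answer: 3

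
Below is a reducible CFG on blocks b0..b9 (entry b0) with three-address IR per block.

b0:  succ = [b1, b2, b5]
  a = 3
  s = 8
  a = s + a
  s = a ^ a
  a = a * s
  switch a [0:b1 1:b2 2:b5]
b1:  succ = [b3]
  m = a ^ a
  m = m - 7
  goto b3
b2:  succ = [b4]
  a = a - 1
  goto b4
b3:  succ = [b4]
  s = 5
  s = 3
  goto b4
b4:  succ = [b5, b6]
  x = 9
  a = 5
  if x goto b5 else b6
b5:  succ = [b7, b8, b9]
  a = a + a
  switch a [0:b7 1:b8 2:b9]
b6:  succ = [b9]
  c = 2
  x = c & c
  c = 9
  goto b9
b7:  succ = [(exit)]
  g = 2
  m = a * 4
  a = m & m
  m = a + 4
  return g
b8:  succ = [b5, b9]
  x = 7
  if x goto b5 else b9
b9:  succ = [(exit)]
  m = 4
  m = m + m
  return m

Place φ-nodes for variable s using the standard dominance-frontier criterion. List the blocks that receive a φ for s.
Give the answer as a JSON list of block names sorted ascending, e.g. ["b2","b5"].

Answer: ["b4", "b5", "b9"]

Working:
idom tree: b1←b0 b2←b0 b3←b1 b4←b0 b5←b0 b6←b4 b7←b5 b8←b5 b9←b0
Dom∩ at merges:
  b4: preds {b2,b3}: {b0,b2} ∩ {b0,b1,b3} = {b0}; idom=b0
  b5: preds {b0,b4,b8}: {b0} ∩ {b0,b4} ∩ {b0,b5,b8} = {b0}; idom=b0
  b9: preds {b5,b6,b8}: {b0,b5} ∩ {b0,b4,b6} ∩ {b0,b5,b8} = {b0}; idom=b0

DF walk-up:
  b4←b2: walk b2 to b0
  b4←b3: walk b3→b1 to b0
  b5←b0: walk · to b0
  b5←b4: walk b4 to b0
  b5←b8: walk b8→b5 to b0
  b9←b5: walk b5 to b0
  b9←b6: walk b6→b4 to b0
  b9←b8: walk b8→b5 to b0
  DF(b0)=∅
  DF(b1)={b4}
  DF(b2)={b4}
  DF(b3)={b4}
  DF(b4)={b5,b9}
  DF(b5)={b5,b9}
  DF(b6)={b9}
  DF(b7)=∅
  DF(b8)={b5,b9}
  DF(b9)=∅

φ for s: defs {b0,b3}
  DF⁺ = {b4,b5,b9}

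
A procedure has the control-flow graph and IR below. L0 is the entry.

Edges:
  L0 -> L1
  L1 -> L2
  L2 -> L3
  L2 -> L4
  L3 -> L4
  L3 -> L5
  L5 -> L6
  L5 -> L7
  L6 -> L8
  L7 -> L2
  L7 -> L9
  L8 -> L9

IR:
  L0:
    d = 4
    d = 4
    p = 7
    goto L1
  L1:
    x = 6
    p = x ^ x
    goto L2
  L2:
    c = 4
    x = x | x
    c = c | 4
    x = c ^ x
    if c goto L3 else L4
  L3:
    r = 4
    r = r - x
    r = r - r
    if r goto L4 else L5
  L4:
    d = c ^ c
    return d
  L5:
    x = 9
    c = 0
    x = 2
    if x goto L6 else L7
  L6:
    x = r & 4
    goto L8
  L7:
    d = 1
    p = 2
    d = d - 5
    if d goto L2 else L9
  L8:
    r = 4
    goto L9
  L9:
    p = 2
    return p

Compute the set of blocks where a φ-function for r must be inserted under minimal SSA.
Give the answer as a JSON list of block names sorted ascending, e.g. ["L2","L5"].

Answer: ["L2", "L4", "L9"]

Analysis:
idom tree: L1←L0 L2←L1 L3←L2 L4←L2 L5←L3 L6←L5 L7←L5 L8←L6 L9←L5
Dom at joins:
  L2: preds {L1,L7}: {L0,L1} ∩ {L0,L1,L2,L3,L5,L7} = {L0,L1}; idom=L1
  L4: preds {L2,L3}: {L0,L1,L2} ∩ {L0,L1,L2,L3} = {L0,L1,L2}; idom=L2
  L9: preds {L7,L8}: {L0,L1,L2,L3,L5,L7} ∩ {L0,L1,L2,L3,L5,L6,L8} = {L0,L1,L2,L3,L5}; idom=L5

DF walk-up:
  L2←L1: walk · to L1
  L2←L7: walk L7→L5→L3→L2 to L1
  L4←L2: walk · to L2
  L4←L3: walk L3 to L2
  L9←L7: walk L7 to L5
  L9←L8: walk L8→L6 to L5
  L0 → ∅
  L1 → ∅
  L2 → {L2}
  L3 → {L2,L4}
  L4 → ∅
  L5 → {L2}
  L6 → {L9}
  L7 → {L2,L9}
  L8 → {L9}
  L9 → ∅

φ for r: defs {L3,L8}
  DF⁺ = {L2,L4,L9}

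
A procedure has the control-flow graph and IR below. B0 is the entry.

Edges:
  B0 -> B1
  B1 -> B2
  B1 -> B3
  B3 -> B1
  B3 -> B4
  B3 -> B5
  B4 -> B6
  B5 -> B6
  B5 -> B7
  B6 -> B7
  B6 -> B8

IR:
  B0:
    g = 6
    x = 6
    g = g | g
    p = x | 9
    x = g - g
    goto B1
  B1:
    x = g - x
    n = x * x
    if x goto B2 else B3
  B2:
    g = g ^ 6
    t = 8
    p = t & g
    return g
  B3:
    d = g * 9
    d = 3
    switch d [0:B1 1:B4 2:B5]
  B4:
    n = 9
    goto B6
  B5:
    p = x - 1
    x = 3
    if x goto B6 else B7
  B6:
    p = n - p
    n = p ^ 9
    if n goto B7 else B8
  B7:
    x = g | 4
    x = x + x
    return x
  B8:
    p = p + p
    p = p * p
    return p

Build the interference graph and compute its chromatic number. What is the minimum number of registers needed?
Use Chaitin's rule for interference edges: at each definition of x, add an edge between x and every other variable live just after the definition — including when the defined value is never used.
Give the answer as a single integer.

Per-block:
  B0: def={g,p,x} ue=∅
  B1: def={n,x} ue={g,x}
  B2: def={g,p,t} ue={g}
  B3: def={d} ue={g}
  B4: def={n} ue=∅
  B5: def={p,x} ue={x}
  B6: def={n,p} ue={n,p}
  B7: def={x} ue={g}
  B8: def={p} ue={p}

Backward fixpoint:
  B0: in=∅ out={g,p,x}
  B1: in={g,p,x} out={g,n,p,x}
  B2: in={g} out=∅
  B3: in={g,n,p,x} out={g,n,p,x}
  B4: in={g,p} out={g,n,p}
  B5: in={g,n,x} out={g,n,p}
  B6: in={g,n,p} out={g,p}
  B7: in={g} out=∅
  B8: in={p} out=∅

Conflict graph:
  d↔{g,n,p,x}
  g↔{d,n,p,t,x}
  n↔{d,g,p,x}
  p↔{d,g,n,x}
  t↔{g}
  x↔{d,g,n,p}

Registers:
  clique {d,g,n,p,x} ⇒ need ≥ 5
  assign d→R1 g→R0 n→R2 p→R3 t→R1 x→R4 — no edge inside a register ⇒ χ ≤ 5
  χ = 5

Answer: 5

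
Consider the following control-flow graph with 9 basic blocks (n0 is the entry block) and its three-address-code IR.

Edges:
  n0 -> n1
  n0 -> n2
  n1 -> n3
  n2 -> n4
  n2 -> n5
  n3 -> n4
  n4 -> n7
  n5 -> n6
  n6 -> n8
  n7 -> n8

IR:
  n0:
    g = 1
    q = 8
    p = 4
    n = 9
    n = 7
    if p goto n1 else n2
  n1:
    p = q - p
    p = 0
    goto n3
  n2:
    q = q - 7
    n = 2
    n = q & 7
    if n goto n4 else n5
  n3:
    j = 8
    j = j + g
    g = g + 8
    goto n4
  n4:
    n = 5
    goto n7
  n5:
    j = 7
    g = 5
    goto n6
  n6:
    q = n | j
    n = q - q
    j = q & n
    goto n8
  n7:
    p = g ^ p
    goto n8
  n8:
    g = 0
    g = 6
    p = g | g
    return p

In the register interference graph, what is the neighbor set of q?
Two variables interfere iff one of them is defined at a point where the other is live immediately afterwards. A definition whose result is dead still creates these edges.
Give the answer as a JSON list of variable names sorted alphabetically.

Per-block:
  n0: def={g,n,p,q} ue=∅
  n1: def={p} ue={p,q}
  n2: def={n,q} ue={q}
  n3: def={g,j} ue={g}
  n4: def={n} ue=∅
  n5: def={g,j} ue=∅
  n6: def={j,n,q} ue={j,n}
  n7: def={p} ue={g,p}
  n8: def={g,p} ue=∅

Backward fixpoint:
  live n0: ∅→{g,p,q}
  live n1: {g,p,q}→{g,p}
  live n2: {g,p,q}→{g,n,p}
  live n3: {g,p}→{g,p}
  live n4: {g,p}→{g,p}
  live n5: {n}→{j,n}
  live n6: {j,n}→∅
  live n7: {g,p}→∅
  live n8: ∅→∅

Interference:
  g — {j,n,p,q}
  j — {g,n,p}
  n — {g,j,p,q}
  p — {g,j,n,q}
  q — {g,n,p}

N(q) = ["g", "n", "p"]

Answer: ["g", "n", "p"]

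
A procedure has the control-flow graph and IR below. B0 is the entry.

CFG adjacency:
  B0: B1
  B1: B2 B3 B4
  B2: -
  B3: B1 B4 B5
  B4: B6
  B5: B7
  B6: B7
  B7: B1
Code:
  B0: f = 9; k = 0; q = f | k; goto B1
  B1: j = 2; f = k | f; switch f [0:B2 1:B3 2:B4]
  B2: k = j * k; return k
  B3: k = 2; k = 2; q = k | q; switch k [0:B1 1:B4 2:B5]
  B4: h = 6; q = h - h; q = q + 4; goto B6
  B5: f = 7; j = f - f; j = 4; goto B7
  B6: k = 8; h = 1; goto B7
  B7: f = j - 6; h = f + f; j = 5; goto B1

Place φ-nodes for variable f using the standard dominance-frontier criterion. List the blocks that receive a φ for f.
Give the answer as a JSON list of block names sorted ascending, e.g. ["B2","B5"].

idom tree: B1←B0 B2←B1 B3←B1 B4←B1 B5←B3 B6←B4 B7←B1
Dom∩ at merges:
  B1: preds {B0,B3,B7}: {B0} ∩ {B0,B1,B3} ∩ {B0,B1,B7} = {B0}; idom=B0
  B4: preds {B1,B3}: {B0,B1} ∩ {B0,B1,B3} = {B0,B1}; idom=B1
  B7: preds {B5,B6}: {B0,B1,B3,B5} ∩ {B0,B1,B4,B6} = {B0,B1}; idom=B1

Frontier:
  B1←B0: walk · to B0
  B1←B3: walk B3→B1 to B0
  B1←B7: walk B7→B1 to B0
  B4←B1: walk · to B1
  B4←B3: walk B3 to B1
  B7←B5: walk B5→B3 to B1
  B7←B6: walk B6→B4 to B1
  B0 → ∅
  B1 → {B1}
  B2 → ∅
  B3 → {B1,B4,B7}
  B4 → {B7}
  B5 → {B7}
  B6 → {B7}
  B7 → {B1}

φ for f: defs {B0,B1,B5,B7}
  DF⁺ = {B1,B7}

Answer: ["B1", "B7"]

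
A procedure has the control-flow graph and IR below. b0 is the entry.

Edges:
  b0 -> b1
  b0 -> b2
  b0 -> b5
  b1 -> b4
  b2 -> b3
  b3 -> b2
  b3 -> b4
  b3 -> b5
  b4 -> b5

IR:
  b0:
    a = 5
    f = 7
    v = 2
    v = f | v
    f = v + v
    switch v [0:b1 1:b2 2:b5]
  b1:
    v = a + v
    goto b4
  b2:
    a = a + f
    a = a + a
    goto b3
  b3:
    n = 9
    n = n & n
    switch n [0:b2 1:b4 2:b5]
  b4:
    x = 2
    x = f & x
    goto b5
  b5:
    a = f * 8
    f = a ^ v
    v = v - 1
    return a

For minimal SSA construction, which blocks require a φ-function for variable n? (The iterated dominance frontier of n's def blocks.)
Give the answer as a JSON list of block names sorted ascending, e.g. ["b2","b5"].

Answer: ["b2", "b4", "b5"]

Analysis:
idom tree: b1←b0 b2←b0 b3←b2 b4←b0 b5←b0
Join-block Dom:
  b2: preds {b0,b3}: {b0} ∩ {b0,b2,b3} = {b0}; idom=b0
  b4: preds {b1,b3}: {b0,b1} ∩ {b0,b2,b3} = {b0}; idom=b0
  b5: preds {b0,b3,b4}: {b0} ∩ {b0,b2,b3} ∩ {b0,b4} = {b0}; idom=b0

DF derivation:
  b2←b0: walk · to b0
  b2←b3: walk b3→b2 to b0
  b4←b1: walk b1 to b0
  b4←b3: walk b3→b2 to b0
  b5←b0: walk · to b0
  b5←b3: walk b3→b2 to b0
  b5←b4: walk b4 to b0
  b0: DF=∅
  b1: DF={b4}
  b2: DF={b2,b4,b5}
  b3: DF={b2,b4,b5}
  b4: DF={b5}
  b5: DF=∅

φ for n: defs {b3}
  DF⁺ = {b2,b4,b5}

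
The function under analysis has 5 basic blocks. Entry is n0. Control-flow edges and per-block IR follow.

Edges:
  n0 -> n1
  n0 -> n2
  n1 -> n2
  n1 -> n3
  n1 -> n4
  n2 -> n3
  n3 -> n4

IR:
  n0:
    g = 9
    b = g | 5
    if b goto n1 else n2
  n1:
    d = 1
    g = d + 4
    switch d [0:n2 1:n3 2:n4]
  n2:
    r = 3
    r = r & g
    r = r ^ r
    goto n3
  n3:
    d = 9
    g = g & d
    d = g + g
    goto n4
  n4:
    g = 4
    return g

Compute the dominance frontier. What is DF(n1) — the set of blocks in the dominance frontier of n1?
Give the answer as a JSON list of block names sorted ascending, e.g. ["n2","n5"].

Answer: ["n2", "n3", "n4"]

Working:
idom tree: n1←n0 n2←n0 n3←n0 n4←n0
Dom at joins:
  n2: preds {n0,n1}: {n0} ∩ {n0,n1} = {n0}; idom=n0
  n3: preds {n1,n2}: {n0,n1} ∩ {n0,n2} = {n0}; idom=n0
  n4: preds {n1,n3}: {n0,n1} ∩ {n0,n3} = {n0}; idom=n0

DF derivation:
  n2←n0: walk · to n0
  n2←n1: walk n1 to n0
  n3←n1: walk n1 to n0
  n3←n2: walk n2 to n0
  n4←n1: walk n1 to n0
  n4←n3: walk n3 to n0
  DF(n0)=∅
  DF(n1)={n2,n3,n4}
  DF(n2)={n3}
  DF(n3)={n4}
  DF(n4)=∅

DF(n1) = ["n2", "n3", "n4"]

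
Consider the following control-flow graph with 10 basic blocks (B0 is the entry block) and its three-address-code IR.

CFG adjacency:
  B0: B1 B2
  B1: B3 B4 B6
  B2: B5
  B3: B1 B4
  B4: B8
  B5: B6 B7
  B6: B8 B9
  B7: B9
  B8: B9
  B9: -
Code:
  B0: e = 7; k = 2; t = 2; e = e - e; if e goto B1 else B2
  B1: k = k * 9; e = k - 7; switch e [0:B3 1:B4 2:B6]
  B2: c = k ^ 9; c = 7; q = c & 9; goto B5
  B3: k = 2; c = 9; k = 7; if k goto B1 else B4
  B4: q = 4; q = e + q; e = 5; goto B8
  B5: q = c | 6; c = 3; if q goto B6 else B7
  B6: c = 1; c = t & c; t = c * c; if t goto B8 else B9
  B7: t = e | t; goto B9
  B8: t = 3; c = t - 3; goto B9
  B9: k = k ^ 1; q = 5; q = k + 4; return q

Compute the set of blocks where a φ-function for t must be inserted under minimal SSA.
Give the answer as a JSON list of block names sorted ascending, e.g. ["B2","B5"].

Answer: ["B8", "B9"]

Analysis:
idom tree: B1←B0 B2←B0 B3←B1 B4←B1 B5←B2 B6←B0 B7←B5 B8←B0 B9←B0
Dom at joins:
  B1: preds {B0,B3}: {B0} ∩ {B0,B1,B3} = {B0}; idom=B0
  B4: preds {B1,B3}: {B0,B1} ∩ {B0,B1,B3} = {B0,B1}; idom=B1
  B6: preds {B1,B5}: {B0,B1} ∩ {B0,B2,B5} = {B0}; idom=B0
  B8: preds {B4,B6}: {B0,B1,B4} ∩ {B0,B6} = {B0}; idom=B0
  B9: preds {B6,B7,B8}: {B0,B6} ∩ {B0,B2,B5,B7} ∩ {B0,B8} = {B0}; idom=B0

DF derivation:
  join B1 pred B0: · stop@B0
  join B1 pred B3: B3→B1 stop@B0
  join B4 pred B1: · stop@B1
  join B4 pred B3: B3 stop@B1
  join B6 pred B1: B1 stop@B0
  join B6 pred B5: B5→B2 stop@B0
  join B8 pred B4: B4→B1 stop@B0
  join B8 pred B6: B6 stop@B0
  join B9 pred B6: B6 stop@B0
  join B9 pred B7: B7→B5→B2 stop@B0
  join B9 pred B8: B8 stop@B0
  DF(B0)=∅
  DF(B1)={B1,B6,B8}
  DF(B2)={B6,B9}
  DF(B3)={B1,B4}
  DF(B4)={B8}
  DF(B5)={B6,B9}
  DF(B6)={B8,B9}
  DF(B7)={B9}
  DF(B8)={B9}
  DF(B9)=∅

φ for t: defs {B0,B6,B7,B8}
  DF⁺ = {B8,B9}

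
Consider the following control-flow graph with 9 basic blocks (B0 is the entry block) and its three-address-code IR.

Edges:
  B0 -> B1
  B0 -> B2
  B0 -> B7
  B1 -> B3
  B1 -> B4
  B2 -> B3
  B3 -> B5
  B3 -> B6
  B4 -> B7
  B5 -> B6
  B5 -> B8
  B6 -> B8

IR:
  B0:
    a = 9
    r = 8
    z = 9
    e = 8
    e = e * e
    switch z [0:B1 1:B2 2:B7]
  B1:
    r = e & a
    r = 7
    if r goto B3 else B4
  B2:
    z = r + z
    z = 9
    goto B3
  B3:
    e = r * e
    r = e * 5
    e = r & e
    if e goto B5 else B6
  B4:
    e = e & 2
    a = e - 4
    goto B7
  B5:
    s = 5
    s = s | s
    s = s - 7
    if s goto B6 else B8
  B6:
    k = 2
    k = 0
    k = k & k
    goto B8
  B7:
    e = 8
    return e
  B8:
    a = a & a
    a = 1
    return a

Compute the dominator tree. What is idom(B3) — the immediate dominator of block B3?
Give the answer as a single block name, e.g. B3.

idom tree: B1←B0 B2←B0 B3←B0 B4←B1 B5←B3 B6←B3 B7←B0 B8←B3
Dom at joins:
  B3: preds {B1,B2}: {B0,B1} ∩ {B0,B2} = {B0}; idom=B0
  B6: preds {B3,B5}: {B0,B3} ∩ {B0,B3,B5} = {B0,B3}; idom=B3
  B7: preds {B0,B4}: {B0} ∩ {B0,B1,B4} = {B0}; idom=B0
  B8: preds {B5,B6}: {B0,B3,B5} ∩ {B0,B3,B6} = {B0,B3}; idom=B3

idom(B3) = B0

Answer: B0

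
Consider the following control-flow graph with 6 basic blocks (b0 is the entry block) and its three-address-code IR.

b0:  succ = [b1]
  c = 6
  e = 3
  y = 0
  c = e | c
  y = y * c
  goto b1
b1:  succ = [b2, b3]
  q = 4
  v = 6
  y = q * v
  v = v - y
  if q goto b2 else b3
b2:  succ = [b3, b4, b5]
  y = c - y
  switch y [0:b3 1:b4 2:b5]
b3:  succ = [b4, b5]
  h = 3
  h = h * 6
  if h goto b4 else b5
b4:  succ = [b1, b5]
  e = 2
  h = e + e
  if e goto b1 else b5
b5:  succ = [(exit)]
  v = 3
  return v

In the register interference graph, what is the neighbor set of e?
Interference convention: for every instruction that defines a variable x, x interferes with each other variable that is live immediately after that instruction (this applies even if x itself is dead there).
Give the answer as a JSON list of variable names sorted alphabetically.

def/use:
  b0: def={c,e,y} ue=∅
  b1: def={q,v,y} ue=∅
  b2: def={y} ue={c,y}
  b3: def={h} ue=∅
  b4: def={e,h} ue=∅
  b5: def={v} ue=∅

Live sets:
  b0: in=∅ out={c}
  b1: in={c} out={c,y}
  b2: in={c,y} out={c}
  b3: in={c} out={c}
  b4: in={c} out={c}
  b5: in=∅ out=∅

Interference:
  c: {e,h,q,v,y}
  e: {c,h,y}
  h: {c,e}
  q: {c,v,y}
  v: {c,q,y}
  y: {c,e,q,v}

N(e) = ["c", "h", "y"]

Answer: ["c", "h", "y"]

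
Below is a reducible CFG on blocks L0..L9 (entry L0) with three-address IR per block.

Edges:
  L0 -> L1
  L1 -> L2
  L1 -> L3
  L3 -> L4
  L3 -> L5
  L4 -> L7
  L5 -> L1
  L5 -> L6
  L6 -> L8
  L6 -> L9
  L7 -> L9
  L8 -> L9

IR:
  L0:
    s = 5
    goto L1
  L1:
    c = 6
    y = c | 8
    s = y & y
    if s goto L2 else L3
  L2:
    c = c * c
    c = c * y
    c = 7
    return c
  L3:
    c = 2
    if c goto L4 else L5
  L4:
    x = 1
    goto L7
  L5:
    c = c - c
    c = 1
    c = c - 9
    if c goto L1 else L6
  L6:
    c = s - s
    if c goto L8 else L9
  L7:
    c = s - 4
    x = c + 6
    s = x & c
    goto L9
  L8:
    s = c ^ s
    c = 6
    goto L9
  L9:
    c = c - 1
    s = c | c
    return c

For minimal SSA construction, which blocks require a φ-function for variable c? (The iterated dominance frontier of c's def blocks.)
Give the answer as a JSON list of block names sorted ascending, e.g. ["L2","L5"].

idom tree: L1←L0 L2←L1 L3←L1 L4←L3 L5←L3 L6←L5 L7←L4 L8←L6 L9←L3
Dom∩ at merges:
  L1: preds {L0,L5}: {L0} ∩ {L0,L1,L3,L5} = {L0}; idom=L0
  L9: preds {L6,L7,L8}: {L0,L1,L3,L5,L6} ∩ {L0,L1,L3,L4,L7} ∩ {L0,L1,L3,L5,L6,L8} = {L0,L1,L3}; idom=L3

DF derivation:
  join L1 pred L0: · stop@L0
  join L1 pred L5: L5→L3→L1 stop@L0
  join L9 pred L6: L6→L5 stop@L3
  join L9 pred L7: L7→L4 stop@L3
  join L9 pred L8: L8→L6→L5 stop@L3
  DF(L0)=∅
  DF(L1)={L1}
  DF(L2)=∅
  DF(L3)={L1}
  DF(L4)={L9}
  DF(L5)={L1,L9}
  DF(L6)={L9}
  DF(L7)={L9}
  DF(L8)={L9}
  DF(L9)=∅

φ for c: defs {L1,L2,L3,L5,L6,L7,L8,L9}
  DF⁺ = {L1,L9}

Answer: ["L1", "L9"]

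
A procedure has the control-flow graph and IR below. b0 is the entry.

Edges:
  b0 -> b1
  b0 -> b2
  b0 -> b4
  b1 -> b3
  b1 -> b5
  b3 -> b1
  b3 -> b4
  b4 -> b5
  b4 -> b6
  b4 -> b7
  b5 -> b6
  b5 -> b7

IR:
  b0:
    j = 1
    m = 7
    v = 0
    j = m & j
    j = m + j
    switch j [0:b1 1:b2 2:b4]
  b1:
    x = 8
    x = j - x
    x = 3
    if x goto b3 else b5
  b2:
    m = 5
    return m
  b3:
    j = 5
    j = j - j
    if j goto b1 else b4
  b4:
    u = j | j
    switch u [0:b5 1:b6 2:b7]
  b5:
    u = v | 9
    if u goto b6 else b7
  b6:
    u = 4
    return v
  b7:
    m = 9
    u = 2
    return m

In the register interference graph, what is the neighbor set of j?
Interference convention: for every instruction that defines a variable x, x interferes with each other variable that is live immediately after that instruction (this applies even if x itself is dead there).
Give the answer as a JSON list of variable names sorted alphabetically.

Block summaries:
  b0 def {j,m,v} use ∅
  b1 def {x} use {j}
  b2 def {m} use ∅
  b3 def {j} use ∅
  b4 def {u} use {j}
  b5 def {u} use {v}
  b6 def {u} use {v}
  b7 def {m,u} use ∅

Liveness:
  b0: in=∅ out={j,v}
  b1: in={j,v} out={v}
  b2: in=∅ out=∅
  b3: in={v} out={j,v}
  b4: in={j,v} out={v}
  b5: in={v} out={v}
  b6: in={v} out=∅
  b7: in=∅ out=∅

Interference:
  j↔{m,v,x}
  m↔{j,u,v}
  u↔{m,v}
  v↔{j,m,u,x}
  x↔{j,v}

N(j) = ["m", "v", "x"]

Answer: ["m", "v", "x"]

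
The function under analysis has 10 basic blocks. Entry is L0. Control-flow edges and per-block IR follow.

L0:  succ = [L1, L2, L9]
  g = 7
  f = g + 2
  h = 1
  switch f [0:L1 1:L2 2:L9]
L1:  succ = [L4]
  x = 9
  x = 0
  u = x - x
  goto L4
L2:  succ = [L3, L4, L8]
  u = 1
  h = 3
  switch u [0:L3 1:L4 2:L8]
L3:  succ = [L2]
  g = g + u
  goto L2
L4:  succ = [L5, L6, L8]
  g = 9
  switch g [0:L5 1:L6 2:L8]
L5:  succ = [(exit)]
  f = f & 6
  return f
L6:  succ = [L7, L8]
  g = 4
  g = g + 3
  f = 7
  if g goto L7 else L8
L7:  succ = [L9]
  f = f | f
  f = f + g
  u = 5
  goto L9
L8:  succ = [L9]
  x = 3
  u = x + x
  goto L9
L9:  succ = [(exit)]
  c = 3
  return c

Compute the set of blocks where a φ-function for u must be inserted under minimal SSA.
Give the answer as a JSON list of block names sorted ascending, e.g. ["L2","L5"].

Answer: ["L2", "L4", "L8", "L9"]

Analysis:
idom tree: L1←L0 L2←L0 L3←L2 L4←L0 L5←L4 L6←L4 L7←L6 L8←L0 L9←L0
Dom∩ at merges:
  L2: preds {L0,L3}: {L0} ∩ {L0,L2,L3} = {L0}; idom=L0
  L4: preds {L1,L2}: {L0,L1} ∩ {L0,L2} = {L0}; idom=L0
  L8: preds {L2,L4,L6}: {L0,L2} ∩ {L0,L4} ∩ {L0,L4,L6} = {L0}; idom=L0
  L9: preds {L0,L7,L8}: {L0} ∩ {L0,L4,L6,L7} ∩ {L0,L8} = {L0}; idom=L0

DF derivation:
  join L2 pred L0: · stop@L0
  join L2 pred L3: L3→L2 stop@L0
  join L4 pred L1: L1 stop@L0
  join L4 pred L2: L2 stop@L0
  join L8 pred L2: L2 stop@L0
  join L8 pred L4: L4 stop@L0
  join L8 pred L6: L6→L4 stop@L0
  join L9 pred L0: · stop@L0
  join L9 pred L7: L7→L6→L4 stop@L0
  join L9 pred L8: L8 stop@L0
  L0 → ∅
  L1 → {L4}
  L2 → {L2,L4,L8}
  L3 → {L2}
  L4 → {L8,L9}
  L5 → ∅
  L6 → {L8,L9}
  L7 → {L9}
  L8 → {L9}
  L9 → ∅

φ for u: defs {L1,L2,L7,L8}
  DF⁺ = {L2,L4,L8,L9}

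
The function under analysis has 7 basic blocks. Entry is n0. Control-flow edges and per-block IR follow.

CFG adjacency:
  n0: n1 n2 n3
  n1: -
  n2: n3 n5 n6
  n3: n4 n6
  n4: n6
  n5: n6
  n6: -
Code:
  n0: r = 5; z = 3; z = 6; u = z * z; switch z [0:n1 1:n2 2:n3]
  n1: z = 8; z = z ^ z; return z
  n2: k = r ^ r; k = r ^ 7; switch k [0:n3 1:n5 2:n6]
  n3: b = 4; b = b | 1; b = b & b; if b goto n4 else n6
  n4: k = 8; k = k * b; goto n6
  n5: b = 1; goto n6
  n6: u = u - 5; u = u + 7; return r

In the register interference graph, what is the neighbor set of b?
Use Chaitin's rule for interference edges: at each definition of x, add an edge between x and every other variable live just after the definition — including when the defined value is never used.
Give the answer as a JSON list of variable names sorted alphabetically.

def/use:
  n0: def={r,u,z} ue=∅
  n1: def={z} ue=∅
  n2: def={k} ue={r}
  n3: def={b} ue=∅
  n4: def={k} ue={b}
  n5: def={b} ue=∅
  n6: def={u} ue={r,u}

Backward fixpoint:
  live n0: ∅→{r,u}
  live n1: ∅→∅
  live n2: {r,u}→{r,u}
  live n3: {r,u}→{b,r,u}
  live n4: {b,r,u}→{r,u}
  live n5: {r,u}→{r,u}
  live n6: {r,u}→∅

Conflict graph:
  b — {k,r,u}
  k — {b,r,u}
  r — {b,k,u,z}
  u — {b,k,r,z}
  z — {r,u}

N(b) = ["k", "r", "u"]

Answer: ["k", "r", "u"]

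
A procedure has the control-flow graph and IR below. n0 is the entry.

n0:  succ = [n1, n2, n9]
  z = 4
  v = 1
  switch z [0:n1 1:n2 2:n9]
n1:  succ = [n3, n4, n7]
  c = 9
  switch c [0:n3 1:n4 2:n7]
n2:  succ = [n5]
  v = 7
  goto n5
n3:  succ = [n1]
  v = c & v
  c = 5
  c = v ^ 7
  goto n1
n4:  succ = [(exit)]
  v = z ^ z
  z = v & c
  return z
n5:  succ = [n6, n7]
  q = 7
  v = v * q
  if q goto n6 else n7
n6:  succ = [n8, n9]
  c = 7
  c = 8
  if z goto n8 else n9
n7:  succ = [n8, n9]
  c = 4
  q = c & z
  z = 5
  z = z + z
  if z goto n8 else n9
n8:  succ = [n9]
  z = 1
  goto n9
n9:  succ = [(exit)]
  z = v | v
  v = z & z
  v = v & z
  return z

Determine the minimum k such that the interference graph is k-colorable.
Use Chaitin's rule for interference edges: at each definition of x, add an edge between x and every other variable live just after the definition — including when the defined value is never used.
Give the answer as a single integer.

Answer: 3

Analysis:
def/use:
  n0 def {v,z} use ∅
  n1 def {c} use ∅
  n2 def {v} use ∅
  n3 def {c,v} use {c,v}
  n4 def {v,z} use {c,z}
  n5 def {q,v} use {v}
  n6 def {c} use {z}
  n7 def {c,q,z} use {z}
  n8 def {z} use ∅
  n9 def {v,z} use {v}

Liveness:
  n0: in=∅ out={v,z}
  n1: in={v,z} out={c,v,z}
  n2: in={z} out={v,z}
  n3: in={c,v,z} out={v,z}
  n4: in={c,z} out=∅
  n5: in={v,z} out={v,z}
  n6: in={v,z} out={v}
  n7: in={v,z} out={v}
  n8: in={v} out={v}
  n9: in={v} out=∅

Interfere edges:
  c: {v,z}
  q: {v,z}
  v: {c,q,z}
  z: {c,q,v}

Chromatic number:
  clique {c,v,z} ⇒ need ≥ 3
  3-colouring: R0={v}  R1={z}  R2={c,q}
  χ = 3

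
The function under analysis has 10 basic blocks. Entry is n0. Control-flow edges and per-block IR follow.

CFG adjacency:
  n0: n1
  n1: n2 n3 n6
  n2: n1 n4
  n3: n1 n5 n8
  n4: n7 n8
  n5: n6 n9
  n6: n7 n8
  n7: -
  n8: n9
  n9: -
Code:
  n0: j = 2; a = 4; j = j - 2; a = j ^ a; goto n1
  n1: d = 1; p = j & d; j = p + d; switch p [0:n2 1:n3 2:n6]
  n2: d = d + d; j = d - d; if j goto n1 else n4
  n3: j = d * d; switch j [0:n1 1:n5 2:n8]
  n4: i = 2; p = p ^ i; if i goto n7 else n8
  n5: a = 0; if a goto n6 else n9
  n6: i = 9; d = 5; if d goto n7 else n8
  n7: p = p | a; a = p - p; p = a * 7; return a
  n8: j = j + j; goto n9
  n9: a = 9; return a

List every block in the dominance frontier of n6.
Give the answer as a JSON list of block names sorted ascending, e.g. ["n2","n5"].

Answer: ["n7", "n8"]

Analysis:
idom tree: n1←n0 n2←n1 n3←n1 n4←n2 n5←n3 n6←n1 n7←n1 n8←n1 n9←n1
Dom∩ at merges:
  n1: preds {n0,n2,n3}: {n0} ∩ {n0,n1,n2} ∩ {n0,n1,n3} = {n0}; idom=n0
  n6: preds {n1,n5}: {n0,n1} ∩ {n0,n1,n3,n5} = {n0,n1}; idom=n1
  n7: preds {n4,n6}: {n0,n1,n2,n4} ∩ {n0,n1,n6} = {n0,n1}; idom=n1
  n8: preds {n3,n4,n6}: {n0,n1,n3} ∩ {n0,n1,n2,n4} ∩ {n0,n1,n6} = {n0,n1}; idom=n1
  n9: preds {n5,n8}: {n0,n1,n3,n5} ∩ {n0,n1,n8} = {n0,n1}; idom=n1

DF derivation:
  join n1 pred n0: · stop@n0
  join n1 pred n2: n2→n1 stop@n0
  join n1 pred n3: n3→n1 stop@n0
  join n6 pred n1: · stop@n1
  join n6 pred n5: n5→n3 stop@n1
  join n7 pred n4: n4→n2 stop@n1
  join n7 pred n6: n6 stop@n1
  join n8 pred n3: n3 stop@n1
  join n8 pred n4: n4→n2 stop@n1
  join n8 pred n6: n6 stop@n1
  join n9 pred n5: n5→n3 stop@n1
  join n9 pred n8: n8 stop@n1
  n0 → ∅
  n1 → {n1}
  n2 → {n1,n7,n8}
  n3 → {n1,n6,n8,n9}
  n4 → {n7,n8}
  n5 → {n6,n9}
  n6 → {n7,n8}
  n7 → ∅
  n8 → {n9}
  n9 → ∅

DF(n6) = ["n7", "n8"]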